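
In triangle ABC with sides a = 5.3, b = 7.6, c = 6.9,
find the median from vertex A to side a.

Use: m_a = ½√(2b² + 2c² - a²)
m_a = ½√(2·7.6² + 2·6.9² − 5.3²) = ½√(2·57.76 + 2·47.61 − 28.09) = ½√(115.52 + 95.22 − 28.09) = ½√182.65
√182.65 ≈ 13.5148, so m_a ≈ 6.7574

m_a = 6.757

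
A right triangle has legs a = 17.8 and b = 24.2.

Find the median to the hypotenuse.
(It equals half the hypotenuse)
Hypotenuse c = √(a² + b²) = √(316.84 + 585.64) = √902.48 ≈ 30.0413
Median to hypotenuse = c/2 ≈ 30.0413/2 ≈ 15.0207

Median = 15.02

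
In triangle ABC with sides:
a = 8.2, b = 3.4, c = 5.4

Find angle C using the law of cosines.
c² = a² + b² − 2ab·cos(C)  ⇒  cos(C) = (a² + b² − c²)/(2ab)
cos(C) = (8.2² + 3.4² − 5.4²)/(2·8.2·3.4) = (67.24 + 11.56 − 29.16)/55.76 = 49.64/55.76 ≈ 0.890244
C = arccos(0.890244) ≈ 27.0961°

C = 27.1°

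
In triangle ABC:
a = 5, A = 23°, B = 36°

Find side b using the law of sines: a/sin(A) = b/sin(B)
a/sin(A) = b/sin(B)  ⇒  b = a·sin(B)/sin(A) = 5·sin(36°)/sin(23°)
sin(36°) ≈ 0.587785, sin(23°) ≈ 0.390731
b ≈ 5·0.587785/0.390731 ≈ 2.93893/0.390731 ≈ 7.52161

b = 7.522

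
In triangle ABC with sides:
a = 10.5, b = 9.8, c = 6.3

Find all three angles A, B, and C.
Law of cosines for each angle (a² = 110.25, b² = 96.04, c² = 39.69):
cos(A) = (b² + c² − a²)/(2bc) = (96.04 + 39.69 − 110.25)/(2·9.8·6.3) = 25.48/123.48 ≈ 0.206349  ⇒  A ≈ 78.0915°
cos(B) = (a² + c² − b²)/(2ac) = (110.25 + 39.69 − 96.04)/(2·10.5·6.3) = 53.9/132.3 ≈ 0.407407  ⇒  B ≈ 65.9579°
cos(C) = (a² + b² − c²)/(2ab) = (110.25 + 96.04 − 39.69)/(2·10.5·9.8) = 166.6/205.8 ≈ 0.809524  ⇒  C ≈ 35.9506°
Check: A + B + C ≈ 180°

A = 78.09°, B = 65.96°, C = 35.95°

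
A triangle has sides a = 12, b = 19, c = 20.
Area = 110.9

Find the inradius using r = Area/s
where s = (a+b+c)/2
s = (12 + 19 + 20)/2 = 51/2 = 25.5
r = Area/s = 110.9/25.5 ≈ 4.34902

r = 4.349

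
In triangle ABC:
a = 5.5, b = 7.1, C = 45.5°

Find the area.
Two sides and the included angle (SAS): A = ½·a·b·sin(C) = ½·5.5·7.1·sin(45.5°)
sin(45.5°) ≈ 0.71325
A ≈ ½·39.05·0.71325 = 19.525·0.71325 ≈ 13.9262

Area = 13.93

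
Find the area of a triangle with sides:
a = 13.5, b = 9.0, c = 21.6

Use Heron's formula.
s = (13.5 + 9.0 + 21.6)/2 = 44.1/2 = 22.05
s − a = 8.55, s − b = 13.05, s − c = 0.45
s(s−a)(s−b)(s−c) = 22.05·8.55·13.05·0.45 ≈ 1107.13
Area = √1107.13 ≈ 33.2735

Area = 33.27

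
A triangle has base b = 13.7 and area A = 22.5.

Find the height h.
A = ½·b·h  ⇒  h = 2A/b = 2·22.5/13.7 = 45/13.7 ≈ 3.28467

h = 3.285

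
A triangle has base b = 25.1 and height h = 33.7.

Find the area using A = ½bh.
A = ½·b·h = ½·25.1·33.7 = ½·845.87 = 422.935

Area = 422.935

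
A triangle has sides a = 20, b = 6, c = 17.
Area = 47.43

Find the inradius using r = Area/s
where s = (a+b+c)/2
s = (20 + 6 + 17)/2 = 43/2 = 21.5
r = Area/s = 47.43/21.5 ≈ 2.20605

r = 2.206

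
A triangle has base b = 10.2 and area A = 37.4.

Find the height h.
A = ½·b·h  ⇒  h = 2A/b = 2·37.4/10.2 = 74.8/10.2 ≈ 7.33333

h = 7.333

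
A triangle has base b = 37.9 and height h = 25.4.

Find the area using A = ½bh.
A = ½·b·h = ½·37.9·25.4 = ½·962.66 = 481.33

Area = 481.33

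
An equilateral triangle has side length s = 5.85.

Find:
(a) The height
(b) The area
(a) The height splits the triangle into two 30-60-90 halves: h = s·√3/2 = 5.85·1.73205/2 ≈ 10.1325/2 ≈ 5.06625
(b) Area = (√3/4)·s² = (√3/4)·5.85² = (√3/4)·34.2225 ≈ 0.433013·34.2225 ≈ 14.8188

Height = 5.066, Area = 14.82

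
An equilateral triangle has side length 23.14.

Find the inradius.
r = Area/s with s the semi-perimeter.
Area = (√3/4)·23.14² = (√3/4)·535.4596 ≈ 0.433013·535.4596 ≈ 231.861
s = 3·23.14/2 = 34.71
r ≈ 231.861/34.71 ≈ 6.67994
(Equivalently r = side/(2√3) = 23.14/3.4641 ≈ 6.67994.)

r = 6.68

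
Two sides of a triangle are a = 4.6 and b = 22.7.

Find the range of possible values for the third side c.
Triangle inequality: |a − b| < c < a + b
|a − b| = |4.6 − 22.7| = 18.1
a + b = 4.6 + 22.7 = 27.3

18.1 < c < 27.3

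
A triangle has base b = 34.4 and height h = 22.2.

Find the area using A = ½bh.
A = ½·b·h = ½·34.4·22.2 = ½·763.68 = 381.84

Area = 381.84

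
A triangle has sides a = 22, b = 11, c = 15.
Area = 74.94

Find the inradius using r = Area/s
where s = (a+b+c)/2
s = (22 + 11 + 15)/2 = 48/2 = 24
r = Area/s = 74.94/24 ≈ 3.1225

r = 3.123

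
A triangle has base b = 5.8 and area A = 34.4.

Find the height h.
A = ½·b·h  ⇒  h = 2A/b = 2·34.4/5.8 = 68.8/5.8 ≈ 11.8621

h = 11.86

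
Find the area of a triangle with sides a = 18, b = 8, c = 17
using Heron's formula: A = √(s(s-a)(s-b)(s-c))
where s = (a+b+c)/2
s = (18 + 8 + 17)/2 = 43/2 = 21.5
s − a = 3.5, s − b = 13.5, s − c = 4.5
s(s−a)(s−b)(s−c) = 21.5·3.5·13.5·4.5 = 4571.4375
Area = √4571.4375 ≈ 67.6124

s = 21.5, Area = 67.61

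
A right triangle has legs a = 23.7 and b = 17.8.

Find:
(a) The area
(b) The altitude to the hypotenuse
(a) The legs are perpendicular, so Area = ½·a·b = ½·23.7·17.8 = ½·421.86 = 210.93
(b) Hypotenuse c = √(a² + b²) = √(561.69 + 316.84) = √878.53 ≈ 29.64
    Area = ½·c·h_c  ⇒  h_c = 2·Area/c = 421.86/29.64 ≈ 14.2328

Area = 210.93, h_c = 14.23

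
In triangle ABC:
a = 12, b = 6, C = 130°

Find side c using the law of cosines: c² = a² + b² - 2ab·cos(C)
c² = 12² + 6² − 2·12·6·cos(130°)
cos(130°) ≈ -0.642788
c² ≈ 144 + 36 − 144·(-0.642788) ≈ 180 + 92.5614 ≈ 272.561
c ≈ √272.561 ≈ 16.5094

c = 16.51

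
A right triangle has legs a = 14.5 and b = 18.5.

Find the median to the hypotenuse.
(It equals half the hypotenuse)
Hypotenuse c = √(a² + b²) = √(210.25 + 342.25) = √552.5 ≈ 23.5053
Median to hypotenuse = c/2 ≈ 23.5053/2 ≈ 11.7527

Median = 11.75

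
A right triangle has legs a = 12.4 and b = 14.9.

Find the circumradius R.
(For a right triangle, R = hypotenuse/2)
Hypotenuse c = √(a² + b²) = √(153.76 + 222.01) = √375.77 ≈ 19.3848
R = c/2 ≈ 19.3848/2 ≈ 9.69239

R = 9.692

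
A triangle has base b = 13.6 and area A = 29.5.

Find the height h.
A = ½·b·h  ⇒  h = 2A/b = 2·29.5/13.6 = 59/13.6 ≈ 4.33824

h = 4.338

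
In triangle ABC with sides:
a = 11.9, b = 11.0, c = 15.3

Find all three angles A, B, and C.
Law of cosines for each angle (a² = 141.61, b² = 121, c² = 234.09):
cos(A) = (b² + c² − a²)/(2bc) = (121 + 234.09 − 141.61)/(2·11.0·15.3) = 213.48/336.6 ≈ 0.634225  ⇒  A ≈ 50.6375°
cos(B) = (a² + c² − b²)/(2ac) = (141.61 + 234.09 − 121)/(2·11.9·15.3) = 254.7/364.14 ≈ 0.699456  ⇒  B ≈ 45.6166°
cos(C) = (a² + b² − c²)/(2ab) = (141.61 + 121 − 234.09)/(2·11.9·11.0) = 28.52/261.8 ≈ 0.108938  ⇒  C ≈ 83.7459°
Check: A + B + C ≈ 180°

A = 50.64°, B = 45.62°, C = 83.75°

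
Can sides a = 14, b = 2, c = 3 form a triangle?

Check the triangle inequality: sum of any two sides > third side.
a + b vs c: 14 + 2 = 16 > 3  ✓
a + c vs b: 14 + 3 = 17 > 2  ✓
b + c vs a: 2 + 3 = 5 ≤ 14  ✗

No: 2 + 3 = 5 is not > 14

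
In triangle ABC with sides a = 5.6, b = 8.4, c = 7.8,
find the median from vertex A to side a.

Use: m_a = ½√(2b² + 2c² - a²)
m_a = ½√(2·8.4² + 2·7.8² − 5.6²) = ½√(2·70.56 + 2·60.84 − 31.36) = ½√(141.12 + 121.68 − 31.36) = ½√231.44
√231.44 ≈ 15.2132, so m_a ≈ 7.60658

m_a = 7.607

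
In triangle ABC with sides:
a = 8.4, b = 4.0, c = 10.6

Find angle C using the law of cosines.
c² = a² + b² − 2ab·cos(C)  ⇒  cos(C) = (a² + b² − c²)/(2ab)
cos(C) = (8.4² + 4.0² − 10.6²)/(2·8.4·4.0) = (70.56 + 16 − 112.36)/67.2 = -25.8/67.2 ≈ -0.383929
C = arccos(-0.383929) ≈ 112.577°

C = 112.6°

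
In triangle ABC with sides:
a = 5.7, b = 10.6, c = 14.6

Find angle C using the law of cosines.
c² = a² + b² − 2ab·cos(C)  ⇒  cos(C) = (a² + b² − c²)/(2ab)
cos(C) = (5.7² + 10.6² − 14.6²)/(2·5.7·10.6) = (32.49 + 112.36 − 213.16)/120.84 = -68.31/120.84 ≈ -0.565293
C = arccos(-0.565293) ≈ 124.423°

C = 124.4°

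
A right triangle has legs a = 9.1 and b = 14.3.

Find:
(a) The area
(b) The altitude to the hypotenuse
(a) The legs are perpendicular, so Area = ½·a·b = ½·9.1·14.3 = ½·130.13 = 65.065
(b) Hypotenuse c = √(a² + b²) = √(82.81 + 204.49) = √287.3 ≈ 16.9499
    Area = ½·c·h_c  ⇒  h_c = 2·Area/c = 130.13/16.9499 ≈ 7.67732

Area = 65.065, h_c = 7.677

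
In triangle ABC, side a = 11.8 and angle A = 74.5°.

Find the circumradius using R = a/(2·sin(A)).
R = a/(2·sin(A)) = 11.8/(2·sin(74.5°))
sin(74.5°) ≈ 0.96363
R ≈ 11.8/(2·0.96363) = 11.8/1.92726 ≈ 6.12268

R = 6.123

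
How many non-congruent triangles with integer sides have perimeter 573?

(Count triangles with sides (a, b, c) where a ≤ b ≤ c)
Let a ≤ b ≤ c with a + b + c = 573. The only binding inequality is a + b > c, i.e. 573 − c > c, so c < 573/2; and c ≥ 573/3 since c is the largest side.
So 191 ≤ c ≤ 286. For each c, b runs from ⌈(573 − c)/2⌉ up to c (then a = 573 − b − c satisfies 1 ≤ a ≤ b automatically), giving c − ⌈(573 − c)/2⌉ + 1 choices.
Summing over c: 1 + 2 + 4 + 5 + … + 142 + 143  (96 terms, c = 191, …, 286) = 6912
Check (closed form: nearest integer to p²/48 for even p, (p+3)²/48 for odd p): (573+3)²/48 = 576²/48 = 331776/48 ≈ 6912.00 → 6912

6912 triangles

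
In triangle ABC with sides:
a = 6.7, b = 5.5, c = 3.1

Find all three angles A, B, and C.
Law of cosines for each angle (a² = 44.89, b² = 30.25, c² = 9.61):
cos(A) = (b² + c² − a²)/(2bc) = (30.25 + 9.61 − 44.89)/(2·5.5·3.1) = -5.03/34.1 ≈ -0.147507  ⇒  A ≈ 98.4825°
cos(B) = (a² + c² − b²)/(2ac) = (44.89 + 9.61 − 30.25)/(2·6.7·3.1) = 24.25/41.54 ≈ 0.583775  ⇒  B ≈ 54.2835°
cos(C) = (a² + b² − c²)/(2ab) = (44.89 + 30.25 − 9.61)/(2·6.7·5.5) = 65.53/73.7 ≈ 0.889145  ⇒  C ≈ 27.234°
Check: A + B + C ≈ 180°

A = 98.48°, B = 54.28°, C = 27.23°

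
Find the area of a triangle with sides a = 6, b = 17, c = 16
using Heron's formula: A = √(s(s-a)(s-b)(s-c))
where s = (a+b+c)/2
s = (6 + 17 + 16)/2 = 39/2 = 19.5
s − a = 13.5, s − b = 2.5, s − c = 3.5
s(s−a)(s−b)(s−c) = 19.5·13.5·2.5·3.5 = 2303.4375
Area = √2303.4375 ≈ 47.9941

s = 19.5, Area = 47.99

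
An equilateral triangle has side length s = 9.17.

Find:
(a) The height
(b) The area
(a) The height splits the triangle into two 30-60-90 halves: h = s·√3/2 = 9.17·1.73205/2 ≈ 15.8829/2 ≈ 7.94145
(b) Area = (√3/4)·s² = (√3/4)·9.17² = (√3/4)·84.0889 ≈ 0.433013·84.0889 ≈ 36.4116

Height = 7.941, Area = 36.41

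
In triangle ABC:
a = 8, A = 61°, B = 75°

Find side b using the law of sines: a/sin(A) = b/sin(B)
a/sin(A) = b/sin(B)  ⇒  b = a·sin(B)/sin(A) = 8·sin(75°)/sin(61°)
sin(75°) ≈ 0.965926, sin(61°) ≈ 0.87462
b ≈ 8·0.965926/0.87462 ≈ 7.72741/0.87462 ≈ 8.83516

b = 8.835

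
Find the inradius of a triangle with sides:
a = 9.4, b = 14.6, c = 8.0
r = Area/s where s is the semi-perimeter.
s = (9.4 + 14.6 + 8.0)/2 = 32/2 = 16
Area = √(s(s−a)(s−b)(s−c)) = √(16·6.6·1.4·8) ≈ √1182.72 ≈ 34.3907
r ≈ 34.3907/16 ≈ 2.14942

r = 2.149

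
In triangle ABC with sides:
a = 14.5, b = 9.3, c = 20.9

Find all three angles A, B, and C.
Law of cosines for each angle (a² = 210.25, b² = 86.49, c² = 436.81):
cos(A) = (b² + c² − a²)/(2bc) = (86.49 + 436.81 − 210.25)/(2·9.3·20.9) = 313.05/388.74 ≈ 0.805294  ⇒  A ≈ 36.3613°
cos(B) = (a² + c² − b²)/(2ac) = (210.25 + 436.81 − 86.49)/(2·14.5·20.9) = 560.57/606.1 ≈ 0.92488  ⇒  B ≈ 22.3497°
cos(C) = (a² + b² − c²)/(2ab) = (210.25 + 86.49 − 436.81)/(2·14.5·9.3) = -140.07/269.7 ≈ -0.519355  ⇒  C ≈ 121.289°
Check: A + B + C ≈ 180°

A = 36.36°, B = 22.35°, C = 121.3°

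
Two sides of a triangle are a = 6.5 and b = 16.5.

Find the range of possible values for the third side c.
Triangle inequality: |a − b| < c < a + b
|a − b| = |6.5 − 16.5| = 10
a + b = 6.5 + 16.5 = 23

10 < c < 23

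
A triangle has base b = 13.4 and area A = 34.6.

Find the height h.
A = ½·b·h  ⇒  h = 2A/b = 2·34.6/13.4 = 69.2/13.4 ≈ 5.16418

h = 5.164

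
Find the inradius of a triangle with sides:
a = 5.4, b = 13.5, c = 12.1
r = Area/s where s is the semi-perimeter.
s = (5.4 + 13.5 + 12.1)/2 = 31/2 = 15.5
Area = √(s(s−a)(s−b)(s−c)) = √(15.5·10.1·2·3.4) ≈ √1064.54 ≈ 32.6273
r ≈ 32.6273/15.5 ≈ 2.10499

r = 2.105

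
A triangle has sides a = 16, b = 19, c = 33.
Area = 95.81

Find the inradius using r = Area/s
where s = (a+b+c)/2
s = (16 + 19 + 33)/2 = 68/2 = 34
r = Area/s = 95.81/34 ≈ 2.81794

r = 2.818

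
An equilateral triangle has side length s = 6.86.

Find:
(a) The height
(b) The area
(a) The height splits the triangle into two 30-60-90 halves: h = s·√3/2 = 6.86·1.73205/2 ≈ 11.8819/2 ≈ 5.94093
(b) Area = (√3/4)·s² = (√3/4)·6.86² = (√3/4)·47.0596 ≈ 0.433013·47.0596 ≈ 20.3774

Height = 5.941, Area = 20.38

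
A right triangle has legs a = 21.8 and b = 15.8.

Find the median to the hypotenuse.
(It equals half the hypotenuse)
Hypotenuse c = √(a² + b²) = √(475.24 + 249.64) = √724.88 ≈ 26.9236
Median to hypotenuse = c/2 ≈ 26.9236/2 ≈ 13.4618

Median = 13.46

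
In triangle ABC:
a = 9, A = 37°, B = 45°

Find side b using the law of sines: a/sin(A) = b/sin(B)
a/sin(A) = b/sin(B)  ⇒  b = a·sin(B)/sin(A) = 9·sin(45°)/sin(37°)
sin(45°) ≈ 0.707107, sin(37°) ≈ 0.601815
b ≈ 9·0.707107/0.601815 ≈ 6.36396/0.601815 ≈ 10.5746

b = 10.57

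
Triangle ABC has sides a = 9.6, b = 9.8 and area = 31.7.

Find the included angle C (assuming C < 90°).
Area = ½·a·b·sin(C)  ⇒  sin(C) = 2·Area/(a·b) = 2·31.7/(9.6·9.8) = 63.4/94.08 ≈ 0.673895
C = arcsin(0.673895) ≈ 42.3684° (taking the acute solution since C < 90°)

C = 42.37°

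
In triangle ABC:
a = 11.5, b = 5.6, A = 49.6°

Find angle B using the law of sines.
a/sin(A) = b/sin(B)  ⇒  sin(B) = b·sin(A)/a = 5.6·sin(49.6°)/11.5
sin(49.6°) ≈ 0.761538
sin(B) ≈ 5.6·0.761538/11.5 ≈ 4.26461/11.5 ≈ 0.370836
B = arcsin(0.370836) ≈ 21.7672°
(Since b ≤ a we need B ≤ A, so the obtuse alternative 180° − 21.7672° ≈ 158.233° is rejected.)

B = 21.77°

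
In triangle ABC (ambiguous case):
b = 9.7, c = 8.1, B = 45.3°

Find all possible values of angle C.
b/sin(B) = c/sin(C)  ⇒  sin(C) = c·sin(B)/b = 8.1·sin(45.3°)/9.7
sin(45.3°) ≈ 0.710799
sin(C) ≈ 8.1·0.710799/9.7 ≈ 5.75748/9.7 ≈ 0.593554
Candidate 1: C₁ = arcsin(0.593554) ≈ 36.4096°  →  A = 180° − 45.3° − 36.4096° ≈ 98.2904° > 0, valid
Candidate 2: C₂ = 180° − C₁ ≈ 143.59°  →  A = 180° − 45.3° − 143.59° ≈ -8.8904° ≤ 0, not a valid triangle

C = 36.41° (one solution)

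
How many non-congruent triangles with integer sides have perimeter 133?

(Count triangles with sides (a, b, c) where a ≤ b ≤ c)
Let a ≤ b ≤ c with a + b + c = 133. The only binding inequality is a + b > c, i.e. 133 − c > c, so c < 133/2; and c ≥ 133/3 since c is the largest side.
So 45 ≤ c ≤ 66. For each c, b runs from ⌈(133 − c)/2⌉ up to c (then a = 133 − b − c satisfies 1 ≤ a ≤ b automatically), giving c − ⌈(133 − c)/2⌉ + 1 choices.
Summing over c: 2 + 3 + 5 + 6 + … + 32 + 33  (22 terms, c = 45, …, 66) = 385
Check (closed form: nearest integer to p²/48 for even p, (p+3)²/48 for odd p): (133+3)²/48 = 136²/48 = 18496/48 ≈ 385.33 → 385

385 triangles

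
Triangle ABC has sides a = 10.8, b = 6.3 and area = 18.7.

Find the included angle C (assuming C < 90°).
Area = ½·a·b·sin(C)  ⇒  sin(C) = 2·Area/(a·b) = 2·18.7/(10.8·6.3) = 37.4/68.04 ≈ 0.549677
C = arcsin(0.549677) ≈ 33.3448° (taking the acute solution since C < 90°)

C = 33.34°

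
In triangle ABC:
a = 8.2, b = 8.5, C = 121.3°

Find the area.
Two sides and the included angle (SAS): A = ½·a·b·sin(C) = ½·8.2·8.5·sin(121.3°)
sin(121.3°) ≈ 0.854459
A ≈ ½·69.7·0.854459 = 34.85·0.854459 ≈ 29.7779

Area = 29.78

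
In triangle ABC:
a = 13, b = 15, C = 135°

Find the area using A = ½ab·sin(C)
A = ½·a·b·sin(C) = ½·13·15·sin(135°)
sin(135°) ≈ 0.707107
A ≈ ½·195·0.707107 = 97.5·0.707107 ≈ 68.9429

Area = 68.94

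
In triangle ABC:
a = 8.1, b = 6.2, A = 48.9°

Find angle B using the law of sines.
a/sin(A) = b/sin(B)  ⇒  sin(B) = b·sin(A)/a = 6.2·sin(48.9°)/8.1
sin(48.9°) ≈ 0.753563
sin(B) ≈ 6.2·0.753563/8.1 ≈ 4.67209/8.1 ≈ 0.576802
B = arcsin(0.576802) ≈ 35.2259°
(Since b ≤ a we need B ≤ A, so the obtuse alternative 180° − 35.2259° ≈ 144.774° is rejected.)

B = 35.23°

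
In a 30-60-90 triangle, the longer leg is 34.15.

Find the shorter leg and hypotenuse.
In a 30-60-90 triangle the sides are in ratio 1 : √3 : 2, so short leg = long leg/√3 and hypotenuse = 2·(short leg).
Short leg = 34.15/√3 ≈ 34.15/1.73205 ≈ 19.7165
Hypotenuse = 2·19.7165 ≈ 39.433

Short leg = 19.72, Hypotenuse = 39.43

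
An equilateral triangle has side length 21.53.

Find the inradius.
r = Area/s with s the semi-perimeter.
Area = (√3/4)·21.53² = (√3/4)·463.5409 ≈ 0.433013·463.5409 ≈ 200.719
s = 3·21.53/2 = 32.295
r ≈ 200.719/32.295 ≈ 6.21518
(Equivalently r = side/(2√3) = 21.53/3.4641 ≈ 6.21518.)

r = 6.215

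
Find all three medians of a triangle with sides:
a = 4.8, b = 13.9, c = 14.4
Median formula: m_a = ½√(2b² + 2c² − a²) (and cyclically). a² = 23.04, b² = 193.21, c² = 207.36.
m_a = ½√(2·193.21 + 2·207.36 − 23.04) = ½√778.1 ≈ ½·27.8944 ≈ 13.9472
m_b = ½√(2·23.04 + 2·207.36 − 193.21) = ½√267.59 ≈ ½·16.3582 ≈ 8.17909
m_c = ½√(2·23.04 + 2·193.21 − 207.36) = ½√225.14 ≈ ½·15.0047 ≈ 7.50233

m_a = 13.95, m_b = 8.179, m_c = 7.502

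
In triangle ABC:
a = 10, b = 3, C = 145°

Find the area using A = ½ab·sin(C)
A = ½·a·b·sin(C) = ½·10·3·sin(145°)
sin(145°) ≈ 0.573576
A ≈ ½·30·0.573576 = 15·0.573576 ≈ 8.60365

Area = 8.604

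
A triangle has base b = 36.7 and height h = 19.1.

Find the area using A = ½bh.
A = ½·b·h = ½·36.7·19.1 = ½·700.97 = 350.485

Area = 350.485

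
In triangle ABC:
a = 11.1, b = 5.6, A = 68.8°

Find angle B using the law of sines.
a/sin(A) = b/sin(B)  ⇒  sin(B) = b·sin(A)/a = 5.6·sin(68.8°)/11.1
sin(68.8°) ≈ 0.932324
sin(B) ≈ 5.6·0.932324/11.1 ≈ 5.22101/11.1 ≈ 0.470362
B = arcsin(0.470362) ≈ 28.0578°
(Since b ≤ a we need B ≤ A, so the obtuse alternative 180° − 28.0578° ≈ 151.942° is rejected.)

B = 28.06°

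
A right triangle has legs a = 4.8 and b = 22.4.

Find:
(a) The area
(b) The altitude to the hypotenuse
(a) The legs are perpendicular, so Area = ½·a·b = ½·4.8·22.4 = ½·107.52 = 53.76
(b) Hypotenuse c = √(a² + b²) = √(23.04 + 501.76) = √524.8 ≈ 22.9085
    Area = ½·c·h_c  ⇒  h_c = 2·Area/c = 107.52/22.9085 ≈ 4.69345

Area = 53.76, h_c = 4.693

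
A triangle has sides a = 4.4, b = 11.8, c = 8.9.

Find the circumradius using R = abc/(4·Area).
First find the area with Heron's formula.
s = (4.4 + 11.8 + 8.9)/2 = 12.55
Area = √(s(s−a)(s−b)(s−c)) = √(12.55·8.15·0.75·3.65) ≈ √279.998 ≈ 16.7332
abc = 4.4·11.8·8.9 = 462.088
R = abc/(4·Area) ≈ 462.088/(4·16.7332) = 462.088/66.9326 ≈ 6.90378

R = 6.904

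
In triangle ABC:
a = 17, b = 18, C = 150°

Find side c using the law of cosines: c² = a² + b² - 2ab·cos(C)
c² = 17² + 18² − 2·17·18·cos(150°)
cos(150°) ≈ -0.866025
c² ≈ 289 + 324 − 612·(-0.866025) ≈ 613 + 530.008 ≈ 1143.01
c ≈ √1143.01 ≈ 33.8084

c = 33.81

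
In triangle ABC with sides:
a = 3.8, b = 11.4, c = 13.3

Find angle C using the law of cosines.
c² = a² + b² − 2ab·cos(C)  ⇒  cos(C) = (a² + b² − c²)/(2ab)
cos(C) = (3.8² + 11.4² − 13.3²)/(2·3.8·11.4) = (14.44 + 129.96 − 176.89)/86.64 = -32.49/86.64 ≈ -0.375
C = arccos(-0.375) ≈ 112.024°

C = 112°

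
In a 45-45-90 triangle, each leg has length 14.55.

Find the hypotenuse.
In a 45-45-90 triangle the sides are in ratio 1 : 1 : √2, so hypotenuse = leg·√2.
Hypotenuse = 14.55·√2 ≈ 14.55·1.41421 ≈ 20.5768

Hypotenuse = 14.55√2 = 20.58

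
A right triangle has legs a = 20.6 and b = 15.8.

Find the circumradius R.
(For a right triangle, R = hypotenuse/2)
Hypotenuse c = √(a² + b²) = √(424.36 + 249.64) = √674 ≈ 25.9615
R = c/2 ≈ 25.9615/2 ≈ 12.9808

R = 12.98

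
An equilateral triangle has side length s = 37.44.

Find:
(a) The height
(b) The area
(a) The height splits the triangle into two 30-60-90 halves: h = s·√3/2 = 37.44·1.73205/2 ≈ 64.848/2 ≈ 32.424
(b) Area = (√3/4)·s² = (√3/4)·37.44² = (√3/4)·1401.7536 ≈ 0.433013·1401.7536 ≈ 606.977

Height = 32.42, Area = 607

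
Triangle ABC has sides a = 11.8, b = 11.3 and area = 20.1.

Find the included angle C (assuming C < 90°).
Area = ½·a·b·sin(C)  ⇒  sin(C) = 2·Area/(a·b) = 2·20.1/(11.8·11.3) = 40.2/133.34 ≈ 0.301485
C = arcsin(0.301485) ≈ 17.5468° (taking the acute solution since C < 90°)

C = 17.55°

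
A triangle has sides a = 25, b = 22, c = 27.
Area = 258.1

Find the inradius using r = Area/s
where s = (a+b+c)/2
s = (25 + 22 + 27)/2 = 74/2 = 37
r = Area/s = 258.1/37 ≈ 6.97568

r = 6.976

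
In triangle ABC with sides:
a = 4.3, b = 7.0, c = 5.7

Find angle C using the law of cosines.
c² = a² + b² − 2ab·cos(C)  ⇒  cos(C) = (a² + b² − c²)/(2ab)
cos(C) = (4.3² + 7.0² − 5.7²)/(2·4.3·7.0) = (18.49 + 49 − 32.49)/60.2 = 35/60.2 ≈ 0.581395
C = arccos(0.581395) ≈ 54.4513°

C = 54.45°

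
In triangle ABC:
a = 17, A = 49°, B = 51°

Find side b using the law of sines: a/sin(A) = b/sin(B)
a/sin(A) = b/sin(B)  ⇒  b = a·sin(B)/sin(A) = 17·sin(51°)/sin(49°)
sin(51°) ≈ 0.777146, sin(49°) ≈ 0.75471
b ≈ 17·0.777146/0.75471 ≈ 13.2115/0.75471 ≈ 17.5054

b = 17.51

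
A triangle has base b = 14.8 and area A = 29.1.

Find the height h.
A = ½·b·h  ⇒  h = 2A/b = 2·29.1/14.8 = 58.2/14.8 ≈ 3.93243

h = 3.932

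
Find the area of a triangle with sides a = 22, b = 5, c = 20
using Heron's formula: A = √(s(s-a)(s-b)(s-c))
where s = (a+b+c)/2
s = (22 + 5 + 20)/2 = 47/2 = 23.5
s − a = 1.5, s − b = 18.5, s − c = 3.5
s(s−a)(s−b)(s−c) = 23.5·1.5·18.5·3.5 = 2282.4375
Area = √2282.4375 ≈ 47.7749

s = 23.5, Area = 47.77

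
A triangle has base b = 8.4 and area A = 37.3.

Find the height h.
A = ½·b·h  ⇒  h = 2A/b = 2·37.3/8.4 = 74.6/8.4 ≈ 8.88095

h = 8.881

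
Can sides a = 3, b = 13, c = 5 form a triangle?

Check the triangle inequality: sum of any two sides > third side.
a + b vs c: 3 + 13 = 16 > 5  ✓
a + c vs b: 3 + 5 = 8 ≤ 13  ✗
b + c vs a: 13 + 5 = 18 > 3  ✓

No: 3 + 5 = 8 is not > 13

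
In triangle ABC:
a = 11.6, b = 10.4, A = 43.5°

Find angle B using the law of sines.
a/sin(A) = b/sin(B)  ⇒  sin(B) = b·sin(A)/a = 10.4·sin(43.5°)/11.6
sin(43.5°) ≈ 0.688355
sin(B) ≈ 10.4·0.688355/11.6 ≈ 7.15889/11.6 ≈ 0.617145
B = arcsin(0.617145) ≈ 38.108°
(Since b ≤ a we need B ≤ A, so the obtuse alternative 180° − 38.108° ≈ 141.892° is rejected.)

B = 38.11°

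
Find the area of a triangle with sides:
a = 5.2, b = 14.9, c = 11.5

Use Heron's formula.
s = (5.2 + 14.9 + 11.5)/2 = 31.6/2 = 15.8
s − a = 10.6, s − b = 0.9, s − c = 4.3
s(s−a)(s−b)(s−c) = 15.8·10.6·0.9·4.3 ≈ 648.148
Area = √648.148 ≈ 25.4587

Area = 25.46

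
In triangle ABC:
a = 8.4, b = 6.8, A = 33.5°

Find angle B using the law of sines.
a/sin(A) = b/sin(B)  ⇒  sin(B) = b·sin(A)/a = 6.8·sin(33.5°)/8.4
sin(33.5°) ≈ 0.551937
sin(B) ≈ 6.8·0.551937/8.4 ≈ 3.75317/8.4 ≈ 0.446806
B = arcsin(0.446806) ≈ 26.539°
(Since b ≤ a we need B ≤ A, so the obtuse alternative 180° − 26.539° ≈ 153.461° is rejected.)

B = 26.54°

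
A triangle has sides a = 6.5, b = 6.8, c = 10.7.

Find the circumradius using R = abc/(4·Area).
First find the area with Heron's formula.
s = (6.5 + 6.8 + 10.7)/2 = 12
Area = √(s(s−a)(s−b)(s−c)) = √(12·5.5·5.2·1.3) ≈ √446.16 ≈ 21.1225
abc = 6.5·6.8·10.7 = 472.94
R = abc/(4·Area) ≈ 472.94/(4·21.1225) = 472.94/84.49 ≈ 5.59759

R = 5.598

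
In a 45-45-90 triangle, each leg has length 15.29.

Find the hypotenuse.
In a 45-45-90 triangle the sides are in ratio 1 : 1 : √2, so hypotenuse = leg·√2.
Hypotenuse = 15.29·√2 ≈ 15.29·1.41421 ≈ 21.6233

Hypotenuse = 15.29√2 = 21.62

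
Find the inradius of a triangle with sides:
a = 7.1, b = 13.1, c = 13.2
r = Area/s where s is the semi-perimeter.
s = (7.1 + 13.1 + 13.2)/2 = 33.4/2 = 16.7
Area = √(s(s−a)(s−b)(s−c)) = √(16.7·9.6·3.6·3.5) ≈ √2020.03 ≈ 44.9448
r ≈ 44.9448/16.7 ≈ 2.6913

r = 2.691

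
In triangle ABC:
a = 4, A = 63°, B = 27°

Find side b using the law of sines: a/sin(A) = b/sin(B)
a/sin(A) = b/sin(B)  ⇒  b = a·sin(B)/sin(A) = 4·sin(27°)/sin(63°)
sin(27°) ≈ 0.45399, sin(63°) ≈ 0.891007
b ≈ 4·0.45399/0.891007 ≈ 1.81596/0.891007 ≈ 2.0381

b = 2.038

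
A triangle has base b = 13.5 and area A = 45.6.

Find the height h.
A = ½·b·h  ⇒  h = 2A/b = 2·45.6/13.5 = 91.2/13.5 ≈ 6.75556

h = 6.756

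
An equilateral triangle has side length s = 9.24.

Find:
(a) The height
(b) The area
(a) The height splits the triangle into two 30-60-90 halves: h = s·√3/2 = 9.24·1.73205/2 ≈ 16.0041/2 ≈ 8.00207
(b) Area = (√3/4)·s² = (√3/4)·9.24² = (√3/4)·85.3776 ≈ 0.433013·85.3776 ≈ 36.9696

Height = 8.002, Area = 36.97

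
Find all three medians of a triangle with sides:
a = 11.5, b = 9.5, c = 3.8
Median formula: m_a = ½√(2b² + 2c² − a²) (and cyclically). a² = 132.25, b² = 90.25, c² = 14.44.
m_a = ½√(2·90.25 + 2·14.44 − 132.25) = ½√77.13 ≈ ½·8.78237 ≈ 4.39118
m_b = ½√(2·132.25 + 2·14.44 − 90.25) = ½√203.13 ≈ ½·14.2524 ≈ 7.12618
m_c = ½√(2·132.25 + 2·90.25 − 14.44) = ½√430.56 ≈ ½·20.7499 ≈ 10.375

m_a = 4.391, m_b = 7.126, m_c = 10.37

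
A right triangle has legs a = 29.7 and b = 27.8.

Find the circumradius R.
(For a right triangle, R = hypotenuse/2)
Hypotenuse c = √(a² + b²) = √(882.09 + 772.84) = √1654.93 ≈ 40.6808
R = c/2 ≈ 40.6808/2 ≈ 20.3404

R = 20.34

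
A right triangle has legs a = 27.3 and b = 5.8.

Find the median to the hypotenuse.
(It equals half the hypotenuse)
Hypotenuse c = √(a² + b²) = √(745.29 + 33.64) = √778.93 ≈ 27.9093
Median to hypotenuse = c/2 ≈ 27.9093/2 ≈ 13.9547

Median = 13.95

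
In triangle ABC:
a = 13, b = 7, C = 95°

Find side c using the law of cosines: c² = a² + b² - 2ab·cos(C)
c² = 13² + 7² − 2·13·7·cos(95°)
cos(95°) ≈ -0.0871557
c² ≈ 169 + 49 − 182·(-0.0871557) ≈ 218 + 15.8623 ≈ 233.862
c ≈ √233.862 ≈ 15.2926

c = 15.29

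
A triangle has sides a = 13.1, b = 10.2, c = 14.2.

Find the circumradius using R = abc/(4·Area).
First find the area with Heron's formula.
s = (13.1 + 10.2 + 14.2)/2 = 18.75
Area = √(s(s−a)(s−b)(s−c)) = √(18.75·5.65·8.55·4.55) ≈ √4121.23 ≈ 64.1968
abc = 13.1·10.2·14.2 = 1897.404
R = abc/(4·Area) ≈ 1897.404/(4·64.1968) = 1897.404/256.787 ≈ 7.38901

R = 7.389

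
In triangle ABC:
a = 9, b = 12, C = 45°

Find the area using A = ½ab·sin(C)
A = ½·a·b·sin(C) = ½·9·12·sin(45°)
sin(45°) ≈ 0.707107
A ≈ ½·108·0.707107 = 54·0.707107 ≈ 38.1838

Area = 38.18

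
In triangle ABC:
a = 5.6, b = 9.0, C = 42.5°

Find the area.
Two sides and the included angle (SAS): A = ½·a·b·sin(C) = ½·5.6·9.0·sin(42.5°)
sin(42.5°) ≈ 0.67559
A ≈ ½·50.4·0.67559 = 25.2·0.67559 ≈ 17.0249

Area = 17.02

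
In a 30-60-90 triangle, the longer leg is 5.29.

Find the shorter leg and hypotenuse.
In a 30-60-90 triangle the sides are in ratio 1 : √3 : 2, so short leg = long leg/√3 and hypotenuse = 2·(short leg).
Short leg = 5.29/√3 ≈ 5.29/1.73205 ≈ 3.05418
Hypotenuse = 2·3.05418 ≈ 6.10837

Short leg = 3.054, Hypotenuse = 6.108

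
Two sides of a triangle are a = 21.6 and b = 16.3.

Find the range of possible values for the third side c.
Triangle inequality: |a − b| < c < a + b
|a − b| = |21.6 − 16.3| = 5.3
a + b = 21.6 + 16.3 = 37.9

5.3 < c < 37.9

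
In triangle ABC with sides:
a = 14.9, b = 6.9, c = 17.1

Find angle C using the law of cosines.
c² = a² + b² − 2ab·cos(C)  ⇒  cos(C) = (a² + b² − c²)/(2ab)
cos(C) = (14.9² + 6.9² − 17.1²)/(2·14.9·6.9) = (222.01 + 47.61 − 292.41)/205.62 = -22.79/205.62 ≈ -0.110836
C = arccos(-0.110836) ≈ 96.3635°

C = 96.36°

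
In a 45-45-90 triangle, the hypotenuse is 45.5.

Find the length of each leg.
In a 45-45-90 triangle hypotenuse = leg·√2, so leg = hypotenuse/√2.
Leg = 45.5/√2 ≈ 45.5/1.41421 ≈ 32.1734

Each leg = 32.17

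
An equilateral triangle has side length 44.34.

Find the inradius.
r = Area/s with s the semi-perimeter.
Area = (√3/4)·44.34² = (√3/4)·1966.0356 ≈ 0.433013·1966.0356 ≈ 851.318
s = 3·44.34/2 = 66.51
r ≈ 851.318/66.51 ≈ 12.7999
(Equivalently r = side/(2√3) = 44.34/3.4641 ≈ 12.7999.)

r = 12.8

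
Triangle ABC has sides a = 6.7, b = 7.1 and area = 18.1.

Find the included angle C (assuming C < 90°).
Area = ½·a·b·sin(C)  ⇒  sin(C) = 2·Area/(a·b) = 2·18.1/(6.7·7.1) = 36.2/47.57 ≈ 0.760984
C = arcsin(0.760984) ≈ 49.551° (taking the acute solution since C < 90°)

C = 49.55°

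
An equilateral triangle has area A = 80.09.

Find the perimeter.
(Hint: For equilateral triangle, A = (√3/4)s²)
A = (√3/4)s²  ⇒  s² = 4A/√3 = 4·80.09/√3 = 320.36/1.73205 ≈ 184.96
s ≈ √184.96 ≈ 13.6
Perimeter = 3s ≈ 3·13.6 ≈ 40.8

Perimeter = 40.8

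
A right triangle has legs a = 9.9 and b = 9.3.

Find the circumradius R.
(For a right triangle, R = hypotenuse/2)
Hypotenuse c = √(a² + b²) = √(98.01 + 86.49) = √184.5 ≈ 13.5831
R = c/2 ≈ 13.5831/2 ≈ 6.79154

R = 6.792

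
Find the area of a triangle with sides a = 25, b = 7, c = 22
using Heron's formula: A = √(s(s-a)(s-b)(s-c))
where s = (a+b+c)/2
s = (25 + 7 + 22)/2 = 54/2 = 27
s − a = 2, s − b = 20, s − c = 5
s(s−a)(s−b)(s−c) = 27·2·20·5 = 5400
Area = √5400 ≈ 73.4847

s = 27.0, Area = 73.48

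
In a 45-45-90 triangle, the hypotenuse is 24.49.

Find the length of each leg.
In a 45-45-90 triangle hypotenuse = leg·√2, so leg = hypotenuse/√2.
Leg = 24.49/√2 ≈ 24.49/1.41421 ≈ 17.317

Each leg = 17.32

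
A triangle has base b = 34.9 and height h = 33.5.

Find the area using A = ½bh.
A = ½·b·h = ½·34.9·33.5 = ½·1169.15 = 584.575

Area = 584.575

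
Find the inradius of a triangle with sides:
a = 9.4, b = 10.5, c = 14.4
r = Area/s where s is the semi-perimeter.
s = (9.4 + 10.5 + 14.4)/2 = 34.3/2 = 17.15
Area = √(s(s−a)(s−b)(s−c)) = √(17.15·7.75·6.65·2.75) ≈ √2430.64 ≈ 49.3015
r ≈ 49.3015/17.15 ≈ 2.87472

r = 2.875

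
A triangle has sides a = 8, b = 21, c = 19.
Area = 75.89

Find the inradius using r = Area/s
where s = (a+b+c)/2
s = (8 + 21 + 19)/2 = 48/2 = 24
r = Area/s = 75.89/24 ≈ 3.16208

r = 3.162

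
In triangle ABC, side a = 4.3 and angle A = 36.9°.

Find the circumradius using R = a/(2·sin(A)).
R = a/(2·sin(A)) = 4.3/(2·sin(36.9°))
sin(36.9°) ≈ 0.60042
R ≈ 4.3/(2·0.60042) = 4.3/1.20084 ≈ 3.58083

R = 3.581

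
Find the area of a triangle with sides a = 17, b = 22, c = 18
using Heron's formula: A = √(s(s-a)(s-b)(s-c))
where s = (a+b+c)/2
s = (17 + 22 + 18)/2 = 57/2 = 28.5
s − a = 11.5, s − b = 6.5, s − c = 10.5
s(s−a)(s−b)(s−c) = 28.5·11.5·6.5·10.5 = 22368.9375
Area = √22368.9375 ≈ 149.562

s = 28.5, Area = 149.6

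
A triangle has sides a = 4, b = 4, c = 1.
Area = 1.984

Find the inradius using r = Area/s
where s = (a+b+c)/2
s = (4 + 4 + 1)/2 = 9/2 = 4.5
r = Area/s = 1.984/4.5 ≈ 0.440889

r = 0.4409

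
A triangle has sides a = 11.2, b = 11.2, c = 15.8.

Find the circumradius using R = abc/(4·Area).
First find the area with Heron's formula.
s = (11.2 + 11.2 + 15.8)/2 = 19.1
Area = √(s(s−a)(s−b)(s−c)) = √(19.1·7.9·7.9·3.3) ≈ √3933.7 ≈ 62.7192
abc = 11.2·11.2·15.8 = 1981.952
R = abc/(4·Area) ≈ 1981.952/(4·62.7192) = 1981.952/250.877 ≈ 7.9001

R = 7.9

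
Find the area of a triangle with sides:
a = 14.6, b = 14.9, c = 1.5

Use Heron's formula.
s = (14.6 + 14.9 + 1.5)/2 = 31/2 = 15.5
s − a = 0.9, s − b = 0.6, s − c = 14
s(s−a)(s−b)(s−c) = 15.5·0.9·0.6·14 ≈ 117.18
Area = √117.18 ≈ 10.825

Area = 10.82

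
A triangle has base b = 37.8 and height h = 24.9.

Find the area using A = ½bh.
A = ½·b·h = ½·37.8·24.9 = ½·941.22 = 470.61

Area = 470.61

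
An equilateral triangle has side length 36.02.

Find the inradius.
r = Area/s with s the semi-perimeter.
Area = (√3/4)·36.02² = (√3/4)·1297.4404 ≈ 0.433013·1297.4404 ≈ 561.808
s = 3·36.02/2 = 54.03
r ≈ 561.808/54.03 ≈ 10.3981
(Equivalently r = side/(2√3) = 36.02/3.4641 ≈ 10.3981.)

r = 10.4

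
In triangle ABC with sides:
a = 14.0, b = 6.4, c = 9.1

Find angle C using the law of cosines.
c² = a² + b² − 2ab·cos(C)  ⇒  cos(C) = (a² + b² − c²)/(2ab)
cos(C) = (14.0² + 6.4² − 9.1²)/(2·14.0·6.4) = (196 + 40.96 − 82.81)/179.2 = 154.15/179.2 ≈ 0.860212
C = arccos(0.860212) ≈ 30.6596°

C = 30.66°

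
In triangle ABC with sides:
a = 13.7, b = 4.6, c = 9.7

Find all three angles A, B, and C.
Law of cosines for each angle (a² = 187.69, b² = 21.16, c² = 94.09):
cos(A) = (b² + c² − a²)/(2bc) = (21.16 + 94.09 − 187.69)/(2·4.6·9.7) = -72.44/89.24 ≈ -0.811744  ⇒  A ≈ 144.267°
cos(B) = (a² + c² − b²)/(2ac) = (187.69 + 94.09 − 21.16)/(2·13.7·9.7) = 260.62/265.78 ≈ 0.980585  ⇒  B ≈ 11.3085°
cos(C) = (a² + b² − c²)/(2ab) = (187.69 + 21.16 − 94.09)/(2·13.7·4.6) = 114.76/126.04 ≈ 0.910505  ⇒  C ≈ 24.4248°
Check: A + B + C ≈ 180°

A = 144.3°, B = 11.31°, C = 24.42°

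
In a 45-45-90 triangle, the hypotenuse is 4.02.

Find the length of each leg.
In a 45-45-90 triangle hypotenuse = leg·√2, so leg = hypotenuse/√2.
Leg = 4.02/√2 ≈ 4.02/1.41421 ≈ 2.84257

Each leg = 2.843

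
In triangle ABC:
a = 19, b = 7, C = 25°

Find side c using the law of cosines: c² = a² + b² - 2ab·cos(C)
c² = 19² + 7² − 2·19·7·cos(25°)
cos(25°) ≈ 0.906308
c² ≈ 361 + 49 − 266·(0.906308) ≈ 410 − 241.078 ≈ 168.922
c ≈ √168.922 ≈ 12.997

c = 13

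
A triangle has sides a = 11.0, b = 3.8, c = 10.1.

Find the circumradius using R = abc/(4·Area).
First find the area with Heron's formula.
s = (11.0 + 3.8 + 10.1)/2 = 12.45
Area = √(s(s−a)(s−b)(s−c)) = √(12.45·1.45·8.65·2.35) ≈ √366.962 ≈ 19.1563
abc = 11.0·3.8·10.1 = 422.18
R = abc/(4·Area) ≈ 422.18/(4·19.1563) = 422.18/76.625 ≈ 5.50969

R = 5.51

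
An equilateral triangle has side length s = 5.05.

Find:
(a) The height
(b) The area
(a) The height splits the triangle into two 30-60-90 halves: h = s·√3/2 = 5.05·1.73205/2 ≈ 8.74686/2 ≈ 4.37343
(b) Area = (√3/4)·s² = (√3/4)·5.05² = (√3/4)·25.5025 ≈ 0.433013·25.5025 ≈ 11.0429

Height = 4.373, Area = 11.04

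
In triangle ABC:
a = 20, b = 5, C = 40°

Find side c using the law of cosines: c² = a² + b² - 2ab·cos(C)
c² = 20² + 5² − 2·20·5·cos(40°)
cos(40°) ≈ 0.766044
c² ≈ 400 + 25 − 200·(0.766044) ≈ 425 − 153.209 ≈ 271.791
c ≈ √271.791 ≈ 16.4861

c = 16.49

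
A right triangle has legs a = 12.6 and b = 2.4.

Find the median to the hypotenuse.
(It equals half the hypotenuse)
Hypotenuse c = √(a² + b²) = √(158.76 + 5.76) = √164.52 ≈ 12.8265
Median to hypotenuse = c/2 ≈ 12.8265/2 ≈ 6.41327

Median = 6.413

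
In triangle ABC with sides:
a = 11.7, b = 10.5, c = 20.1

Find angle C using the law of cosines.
c² = a² + b² − 2ab·cos(C)  ⇒  cos(C) = (a² + b² − c²)/(2ab)
cos(C) = (11.7² + 10.5² − 20.1²)/(2·11.7·10.5) = (136.89 + 110.25 − 404.01)/245.7 = -156.87/245.7 ≈ -0.638462
C = arccos(-0.638462) ≈ 129.677°

C = 129.7°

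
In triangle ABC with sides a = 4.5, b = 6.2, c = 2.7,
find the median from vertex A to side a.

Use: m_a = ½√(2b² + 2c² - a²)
m_a = ½√(2·6.2² + 2·2.7² − 4.5²) = ½√(2·38.44 + 2·7.29 − 20.25) = ½√(76.88 + 14.58 − 20.25) = ½√71.21
√71.21 ≈ 8.4386, so m_a ≈ 4.2193

m_a = 4.219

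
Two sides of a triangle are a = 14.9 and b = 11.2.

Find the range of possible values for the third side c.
Triangle inequality: |a − b| < c < a + b
|a − b| = |14.9 − 11.2| = 3.7
a + b = 14.9 + 11.2 = 26.1

3.7 < c < 26.1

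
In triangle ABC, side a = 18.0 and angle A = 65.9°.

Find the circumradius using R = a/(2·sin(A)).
R = a/(2·sin(A)) = 18.0/(2·sin(65.9°))
sin(65.9°) ≈ 0.912834
R ≈ 18.0/(2·0.912834) = 18.0/1.82567 ≈ 9.8594

R = 9.859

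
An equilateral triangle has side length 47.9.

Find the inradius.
r = Area/s with s the semi-perimeter.
Area = (√3/4)·47.9² = (√3/4)·2294.41 ≈ 0.433013·2294.41 ≈ 993.509
s = 3·47.9/2 = 71.85
r ≈ 993.509/71.85 ≈ 13.8275
(Equivalently r = side/(2√3) = 47.9/3.4641 ≈ 13.8275.)

r = 13.83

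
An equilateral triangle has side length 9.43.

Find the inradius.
r = Area/s with s the semi-perimeter.
Area = (√3/4)·9.43² = (√3/4)·88.9249 ≈ 0.433013·88.9249 ≈ 38.5056
s = 3·9.43/2 = 14.145
r ≈ 38.5056/14.145 ≈ 2.72221
(Equivalently r = side/(2√3) = 9.43/3.4641 ≈ 2.72221.)

r = 2.722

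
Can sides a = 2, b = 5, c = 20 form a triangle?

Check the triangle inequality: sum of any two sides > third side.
a + b vs c: 2 + 5 = 7 ≤ 20  ✗
a + c vs b: 2 + 20 = 22 > 5  ✓
b + c vs a: 5 + 20 = 25 > 2  ✓

No: 2 + 5 = 7 is not > 20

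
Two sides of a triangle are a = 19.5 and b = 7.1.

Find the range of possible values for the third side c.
Triangle inequality: |a − b| < c < a + b
|a − b| = |19.5 − 7.1| = 12.4
a + b = 19.5 + 7.1 = 26.6

12.4 < c < 26.6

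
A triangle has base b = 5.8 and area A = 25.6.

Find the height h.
A = ½·b·h  ⇒  h = 2A/b = 2·25.6/5.8 = 51.2/5.8 ≈ 8.82759

h = 8.828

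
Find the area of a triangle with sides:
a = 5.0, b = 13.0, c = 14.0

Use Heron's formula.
s = (5.0 + 13.0 + 14.0)/2 = 32/2 = 16
s − a = 11, s − b = 3, s − c = 2
s(s−a)(s−b)(s−c) = 16·11·3·2 ≈ 1056
Area = √1056 ≈ 32.4962

Area = 32.5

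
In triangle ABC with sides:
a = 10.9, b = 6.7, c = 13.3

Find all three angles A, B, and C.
Law of cosines for each angle (a² = 118.81, b² = 44.89, c² = 176.89):
cos(A) = (b² + c² − a²)/(2bc) = (44.89 + 176.89 − 118.81)/(2·6.7·13.3) = 102.97/178.22 ≈ 0.577769  ⇒  A ≈ 54.7062°
cos(B) = (a² + c² − b²)/(2ac) = (118.81 + 176.89 − 44.89)/(2·10.9·13.3) = 250.81/289.94 ≈ 0.865041  ⇒  B ≈ 30.1126°
cos(C) = (a² + b² − c²)/(2ab) = (118.81 + 44.89 − 176.89)/(2·10.9·6.7) = -13.19/146.06 ≈ -0.0903054  ⇒  C ≈ 95.1812°
Check: A + B + C ≈ 180°

A = 54.71°, B = 30.11°, C = 95.18°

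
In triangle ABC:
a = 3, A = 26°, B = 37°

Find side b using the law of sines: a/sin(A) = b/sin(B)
a/sin(A) = b/sin(B)  ⇒  b = a·sin(B)/sin(A) = 3·sin(37°)/sin(26°)
sin(37°) ≈ 0.601815, sin(26°) ≈ 0.438371
b ≈ 3·0.601815/0.438371 ≈ 1.80545/0.438371 ≈ 4.11853

b = 4.119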